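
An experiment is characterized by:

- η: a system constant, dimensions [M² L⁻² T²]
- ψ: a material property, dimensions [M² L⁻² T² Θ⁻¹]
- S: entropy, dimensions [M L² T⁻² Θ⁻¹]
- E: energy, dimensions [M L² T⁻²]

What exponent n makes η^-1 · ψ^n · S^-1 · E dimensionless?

Balance the M exponent: (2)·n from ψ, plus −(2) − (1) + (1) = -2 from the rest, must sum to zero.
2n − 2 = 0, so n = 1.

1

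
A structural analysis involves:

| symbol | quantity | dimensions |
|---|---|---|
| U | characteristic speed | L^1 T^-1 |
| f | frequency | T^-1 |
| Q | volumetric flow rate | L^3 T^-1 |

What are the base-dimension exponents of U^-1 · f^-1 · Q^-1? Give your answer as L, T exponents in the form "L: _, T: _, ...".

Collect each base-dimension exponent across the product:
  L: −(1) − (0) − (3) = -4
  T: −(-1) − (-1) − (-1) = 3
So the dimensions are [L⁻⁴ T³].

L: -4, T: 3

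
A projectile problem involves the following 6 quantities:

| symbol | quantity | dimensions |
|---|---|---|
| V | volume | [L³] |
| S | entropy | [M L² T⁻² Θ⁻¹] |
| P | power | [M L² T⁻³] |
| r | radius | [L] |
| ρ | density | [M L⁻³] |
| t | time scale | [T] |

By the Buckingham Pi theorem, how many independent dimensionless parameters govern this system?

There are 6 variables and 4 base dimensions (M, L, T, Θ).
The dimension matrix has rank 4.
Independent dimensionless groups: 6 − 4 = 2.

2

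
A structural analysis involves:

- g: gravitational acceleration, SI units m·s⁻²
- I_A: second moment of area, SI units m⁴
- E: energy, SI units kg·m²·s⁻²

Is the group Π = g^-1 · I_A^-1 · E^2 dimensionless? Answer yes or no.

no

Sum the exponent of each base dimension across the product:
  M: −[g]_M − [I_A]_M + 2·[E]_M = −(0) − (0) + 2·(1) = 2
  L: −[g]_L − [I_A]_L + 2·[E]_L = −(1) − (4) + 2·(2) = -1
  T: −[g]_T − [I_A]_T + 2·[E]_T = −(-2) − (0) + 2·(-2) = -2
Net dimensions [M² L⁻¹ T⁻²] ≠ [1] — not dimensionless.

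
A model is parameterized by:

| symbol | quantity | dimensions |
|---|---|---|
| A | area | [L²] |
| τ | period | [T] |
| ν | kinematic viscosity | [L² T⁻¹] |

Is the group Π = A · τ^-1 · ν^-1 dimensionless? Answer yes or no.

Sum the exponent of each base dimension across the product:
  M: [A]_M − [τ]_M − [ν]_M = (0) − (0) − (0) = 0
  L: [A]_L − [τ]_L − [ν]_L = (2) − (0) − (2) = 0
  T: [A]_T − [τ]_T − [ν]_T = (0) − (1) − (-1) = 0
All base exponents vanish — dimensionless.

yes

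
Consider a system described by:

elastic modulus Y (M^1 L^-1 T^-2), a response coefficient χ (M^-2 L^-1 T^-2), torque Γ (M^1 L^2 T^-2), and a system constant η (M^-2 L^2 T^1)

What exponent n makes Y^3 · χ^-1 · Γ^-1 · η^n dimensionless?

Balance the M exponent: (-2)·n from η, plus 3·(1) − (-2) − (1) = 4 from the rest, must sum to zero.
-2n + 4 = 0, so n = 2.

2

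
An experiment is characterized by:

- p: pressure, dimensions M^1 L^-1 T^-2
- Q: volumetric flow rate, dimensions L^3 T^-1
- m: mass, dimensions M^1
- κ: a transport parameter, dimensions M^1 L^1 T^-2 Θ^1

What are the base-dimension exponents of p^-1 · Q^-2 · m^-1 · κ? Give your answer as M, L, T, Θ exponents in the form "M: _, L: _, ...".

Collect each base-dimension exponent across the product:
  M: −(1) − 2·(0) − (1) + (1) = -1
  L: −(-1) − 2·(3) − (0) + (1) = -4
  T: −(-2) − 2·(-1) − (0) + (-2) = 2
  Θ: −(0) − 2·(0) − (0) + (1) = 1
So the dimensions are [M⁻¹ L⁻⁴ T² Θ].

M: -1, L: -4, T: 2, Θ: 1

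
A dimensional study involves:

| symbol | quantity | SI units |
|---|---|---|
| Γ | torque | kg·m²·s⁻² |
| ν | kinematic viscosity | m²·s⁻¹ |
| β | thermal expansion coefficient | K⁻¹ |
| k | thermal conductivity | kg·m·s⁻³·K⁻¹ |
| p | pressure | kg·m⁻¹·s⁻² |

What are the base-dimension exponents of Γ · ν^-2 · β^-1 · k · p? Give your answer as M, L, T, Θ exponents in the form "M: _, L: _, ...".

M: 3, L: -2, T: -5, Θ: 0

Collect each base-dimension exponent across the product:
  M: (1) − 2·(0) − (0) + (1) + (1) = 3
  L: (2) − 2·(2) − (0) + (1) + (-1) = -2
  T: (-2) − 2·(-1) − (0) + (-3) + (-2) = -5
  Θ: (0) − 2·(0) − (-1) + (-1) + (0) = 0
So the dimensions are [M³ L⁻² T⁻⁵].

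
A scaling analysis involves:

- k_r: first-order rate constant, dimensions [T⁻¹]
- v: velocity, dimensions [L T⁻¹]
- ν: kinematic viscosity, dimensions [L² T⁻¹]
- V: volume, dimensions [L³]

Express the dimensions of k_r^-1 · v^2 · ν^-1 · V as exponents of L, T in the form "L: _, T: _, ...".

L: 3, T: 0

Collect each base-dimension exponent across the product:
  L: −(0) + 2·(1) − (2) + (3) = 3
  T: −(-1) + 2·(-1) − (-1) + (0) = 0
So the dimensions are [L³].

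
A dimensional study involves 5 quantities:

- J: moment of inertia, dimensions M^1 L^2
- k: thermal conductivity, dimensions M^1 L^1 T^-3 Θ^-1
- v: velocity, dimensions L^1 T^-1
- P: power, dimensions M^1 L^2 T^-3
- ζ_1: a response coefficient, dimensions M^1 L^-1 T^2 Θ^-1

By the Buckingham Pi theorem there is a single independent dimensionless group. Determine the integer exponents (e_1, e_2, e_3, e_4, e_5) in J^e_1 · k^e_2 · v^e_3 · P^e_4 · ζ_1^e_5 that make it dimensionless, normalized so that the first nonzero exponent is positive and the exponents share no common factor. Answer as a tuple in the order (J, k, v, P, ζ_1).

M: e_1·(1) + e_2·(1) + e_3·(0) + e_4·(1) + e_5·(1) = 0
L: e_1·(2) + e_2·(1) + e_3·(1) + e_4·(2) + e_5·(-1) = 0
T: e_1·(0) + e_2·(-3) + e_3·(-1) + e_4·(-3) + e_5·(2) = 0
Θ: e_1·(0) + e_2·(-1) + e_3·(0) + e_4·(0) + e_5·(-1) = 0
Solving this homogeneous linear system for the smallest-integer solution (first nonzero entry positive) gives (1, 1, -2, -1, -1).

(1, 1, -2, -1, -1)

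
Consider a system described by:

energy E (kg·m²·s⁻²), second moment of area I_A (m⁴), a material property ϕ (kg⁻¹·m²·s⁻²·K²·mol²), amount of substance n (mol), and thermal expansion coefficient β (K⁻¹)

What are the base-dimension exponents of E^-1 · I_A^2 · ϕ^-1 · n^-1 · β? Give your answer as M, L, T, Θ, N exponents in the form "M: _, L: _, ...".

Collect each base-dimension exponent across the product:
  M: −(1) + 2·(0) − (-1) − (0) + (0) = 0
  L: −(2) + 2·(4) − (2) − (0) + (0) = 4
  T: −(-2) + 2·(0) − (-2) − (0) + (0) = 4
  Θ: −(0) + 2·(0) − (2) − (0) + (-1) = -3
  N: −(0) + 2·(0) − (2) − (1) + (0) = -3
So the dimensions are [L⁴ T⁴ Θ⁻³ N⁻³].

M: 0, L: 4, T: 4, Θ: -3, N: -3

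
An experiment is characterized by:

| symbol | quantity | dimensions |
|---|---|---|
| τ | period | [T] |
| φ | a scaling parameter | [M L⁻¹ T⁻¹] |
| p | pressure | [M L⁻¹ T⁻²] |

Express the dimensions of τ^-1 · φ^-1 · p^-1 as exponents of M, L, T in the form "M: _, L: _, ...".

Collect each base-dimension exponent across the product:
  M: −(0) − (1) − (1) = -2
  L: −(0) − (-1) − (-1) = 2
  T: −(1) − (-1) − (-2) = 2
So the dimensions are [M⁻² L² T²].

M: -2, L: 2, T: 2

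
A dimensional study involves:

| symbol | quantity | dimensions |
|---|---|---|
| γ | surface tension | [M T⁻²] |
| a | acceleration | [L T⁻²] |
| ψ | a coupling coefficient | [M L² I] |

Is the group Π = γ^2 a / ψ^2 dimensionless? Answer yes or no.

Sum the exponent of each base dimension across the product:
  M: 2·[γ]_M + [a]_M − 2·[ψ]_M = 2·(1) + (0) − 2·(1) = 0
  L: 2·[γ]_L + [a]_L − 2·[ψ]_L = 2·(0) + (1) − 2·(2) = -3
  T: 2·[γ]_T + [a]_T − 2·[ψ]_T = 2·(-2) + (-2) − 2·(0) = -6
  I: 2·[γ]_I + [a]_I − 2·[ψ]_I = 2·(0) + (0) − 2·(1) = -2
Net dimensions [L⁻³ T⁻⁶ I⁻²] ≠ [1] — not dimensionless.

no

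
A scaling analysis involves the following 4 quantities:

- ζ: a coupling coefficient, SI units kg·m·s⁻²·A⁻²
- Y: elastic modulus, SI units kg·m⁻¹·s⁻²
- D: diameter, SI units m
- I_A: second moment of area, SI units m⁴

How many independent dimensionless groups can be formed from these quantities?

1

There are 4 variables and 4 base dimensions (M, L, T, I).
The dimension matrix has rank 3 (less than 4: the dimension vectors are linearly dependent).
Independent dimensionless groups: 4 − 3 = 1.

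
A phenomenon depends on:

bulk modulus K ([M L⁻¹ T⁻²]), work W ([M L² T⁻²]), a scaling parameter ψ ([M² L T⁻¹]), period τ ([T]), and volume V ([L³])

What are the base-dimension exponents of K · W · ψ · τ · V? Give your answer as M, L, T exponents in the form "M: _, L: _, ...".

M: 4, L: 5, T: -4

Collect each base-dimension exponent across the product:
  M: (1) + (1) + (2) + (0) + (0) = 4
  L: (-1) + (2) + (1) + (0) + (3) = 5
  T: (-2) + (-2) + (-1) + (1) + (0) = -4
So the dimensions are [M⁴ L⁵ T⁻⁴].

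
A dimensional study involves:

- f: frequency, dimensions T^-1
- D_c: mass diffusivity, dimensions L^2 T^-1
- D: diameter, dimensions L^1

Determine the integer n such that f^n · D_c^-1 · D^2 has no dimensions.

1

Balance the T exponent: (-1)·n from f, plus −(-1) + 2·(0) = 1 from the rest, must sum to zero.
−n + 1 = 0, so n = 1.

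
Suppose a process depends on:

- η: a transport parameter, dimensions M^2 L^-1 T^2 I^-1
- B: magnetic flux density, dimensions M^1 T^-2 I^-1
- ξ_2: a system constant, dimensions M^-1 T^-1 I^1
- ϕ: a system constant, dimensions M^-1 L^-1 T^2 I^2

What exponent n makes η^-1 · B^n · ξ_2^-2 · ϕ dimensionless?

1

Balance the M exponent: (1)·n from B, plus −(2) − 2·(-1) + (-1) = -1 from the rest, must sum to zero.
n − 1 = 0, so n = 1.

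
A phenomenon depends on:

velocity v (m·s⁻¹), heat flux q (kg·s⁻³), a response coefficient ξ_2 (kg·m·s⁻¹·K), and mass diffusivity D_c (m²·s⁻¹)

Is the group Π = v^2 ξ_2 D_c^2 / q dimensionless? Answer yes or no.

no

Sum the exponent of each base dimension across the product:
  M: 2·[v]_M − [q]_M + [ξ_2]_M + 2·[D_c]_M = 2·(0) − (1) + (1) + 2·(0) = 0
  L: 2·[v]_L − [q]_L + [ξ_2]_L + 2·[D_c]_L = 2·(1) − (0) + (1) + 2·(2) = 7
  T: 2·[v]_T − [q]_T + [ξ_2]_T + 2·[D_c]_T = 2·(-1) − (-3) + (-1) + 2·(-1) = -2
  Θ: 2·[v]_Θ − [q]_Θ + [ξ_2]_Θ + 2·[D_c]_Θ = 2·(0) − (0) + (1) + 2·(0) = 1
Net dimensions [L⁷ T⁻² Θ] ≠ [1] — not dimensionless.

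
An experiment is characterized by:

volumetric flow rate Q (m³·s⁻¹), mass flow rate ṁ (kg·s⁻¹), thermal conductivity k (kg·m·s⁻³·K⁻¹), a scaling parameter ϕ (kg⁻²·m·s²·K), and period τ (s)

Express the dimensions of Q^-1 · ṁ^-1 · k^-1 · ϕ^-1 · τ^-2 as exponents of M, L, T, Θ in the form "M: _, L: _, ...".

Collect each base-dimension exponent across the product:
  M: −(0) − (1) − (1) − (-2) − 2·(0) = 0
  L: −(3) − (0) − (1) − (1) − 2·(0) = -5
  T: −(-1) − (-1) − (-3) − (2) − 2·(1) = 1
  Θ: −(0) − (0) − (-1) − (1) − 2·(0) = 0
So the dimensions are [L⁻⁵ T].

M: 0, L: -5, T: 1, Θ: 0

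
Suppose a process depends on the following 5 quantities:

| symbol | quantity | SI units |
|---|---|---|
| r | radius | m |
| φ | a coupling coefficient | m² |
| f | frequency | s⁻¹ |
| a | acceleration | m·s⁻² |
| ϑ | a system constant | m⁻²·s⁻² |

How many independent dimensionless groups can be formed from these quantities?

3

There are 5 variables and 2 base dimensions (L, T).
The dimension matrix has rank 2.
Independent dimensionless groups: 5 − 2 = 3.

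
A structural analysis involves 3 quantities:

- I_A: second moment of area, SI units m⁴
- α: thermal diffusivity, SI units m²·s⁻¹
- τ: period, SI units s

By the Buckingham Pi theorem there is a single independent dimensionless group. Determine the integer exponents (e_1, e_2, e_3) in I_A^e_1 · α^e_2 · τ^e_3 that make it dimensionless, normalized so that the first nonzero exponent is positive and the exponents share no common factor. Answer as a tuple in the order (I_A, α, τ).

(1, -2, -2)

L: e_1·(4) + e_2·(2) + e_3·(0) = 0
T: e_1·(0) + e_2·(-1) + e_3·(1) = 0
Solving this homogeneous linear system for the smallest-integer solution (first nonzero entry positive) gives (1, -2, -2).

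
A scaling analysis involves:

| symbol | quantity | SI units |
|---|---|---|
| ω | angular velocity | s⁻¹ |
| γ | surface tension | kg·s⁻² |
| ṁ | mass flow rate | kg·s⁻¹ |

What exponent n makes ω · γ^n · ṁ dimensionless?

Balance the M exponent: (1)·n from γ, plus (0) + (1) = 1 from the rest, must sum to zero.
n + 1 = 0, so n = -1.

-1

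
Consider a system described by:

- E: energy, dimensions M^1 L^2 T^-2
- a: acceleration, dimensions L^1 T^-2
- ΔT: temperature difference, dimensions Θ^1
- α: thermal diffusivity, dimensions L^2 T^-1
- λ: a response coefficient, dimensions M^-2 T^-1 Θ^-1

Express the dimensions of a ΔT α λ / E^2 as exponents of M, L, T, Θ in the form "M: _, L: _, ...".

M: -4, L: -1, T: 0, Θ: 0

Collect each base-dimension exponent across the product:
  M: −2·(1) + (0) + (0) + (0) + (-2) = -4
  L: −2·(2) + (1) + (0) + (2) + (0) = -1
  T: −2·(-2) + (-2) + (0) + (-1) + (-1) = 0
  Θ: −2·(0) + (0) + (1) + (0) + (-1) = 0
So the dimensions are [M⁻⁴ L⁻¹].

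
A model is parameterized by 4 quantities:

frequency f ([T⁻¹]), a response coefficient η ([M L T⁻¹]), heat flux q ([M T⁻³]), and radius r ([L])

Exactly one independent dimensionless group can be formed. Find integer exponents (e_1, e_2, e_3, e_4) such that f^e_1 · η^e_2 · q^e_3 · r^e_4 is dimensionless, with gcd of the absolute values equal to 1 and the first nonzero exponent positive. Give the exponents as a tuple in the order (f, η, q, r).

(2, 1, -1, -1)

M: e_1·(0) + e_2·(1) + e_3·(1) + e_4·(0) = 0
L: e_1·(0) + e_2·(1) + e_3·(0) + e_4·(1) = 0
T: e_1·(-1) + e_2·(-1) + e_3·(-3) + e_4·(0) = 0
Solving this homogeneous linear system for the smallest-integer solution (first nonzero entry positive) gives (2, 1, -1, -1).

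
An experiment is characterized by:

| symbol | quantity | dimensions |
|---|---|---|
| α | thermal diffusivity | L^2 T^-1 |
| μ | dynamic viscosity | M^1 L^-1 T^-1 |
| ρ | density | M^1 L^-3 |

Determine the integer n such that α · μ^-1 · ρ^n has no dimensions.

Balance the M exponent: (1)·n from ρ, plus (0) − (1) = -1 from the rest, must sum to zero.
n − 1 = 0, so n = 1.

1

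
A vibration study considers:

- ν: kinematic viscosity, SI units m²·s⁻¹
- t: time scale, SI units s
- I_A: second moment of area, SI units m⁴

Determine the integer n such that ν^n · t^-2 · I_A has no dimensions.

Balance the L exponent: (2)·n from ν, plus −2·(0) + (4) = 4 from the rest, must sum to zero.
2n + 4 = 0, so n = -2.

-2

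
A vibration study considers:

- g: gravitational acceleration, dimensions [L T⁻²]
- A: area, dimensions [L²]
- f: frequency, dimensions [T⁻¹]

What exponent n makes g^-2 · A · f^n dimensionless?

4

Balance the T exponent: (-1)·n from f, plus −2·(-2) + (0) = 4 from the rest, must sum to zero.
−n + 4 = 0, so n = 4.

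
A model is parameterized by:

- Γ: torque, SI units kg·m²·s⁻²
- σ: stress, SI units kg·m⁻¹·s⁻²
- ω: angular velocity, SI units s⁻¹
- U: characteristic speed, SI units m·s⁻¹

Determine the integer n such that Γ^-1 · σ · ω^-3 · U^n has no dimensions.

Balance the L exponent: (1)·n from U, plus −(2) + (-1) − 3·(0) = -3 from the rest, must sum to zero.
n − 3 = 0, so n = 3.

3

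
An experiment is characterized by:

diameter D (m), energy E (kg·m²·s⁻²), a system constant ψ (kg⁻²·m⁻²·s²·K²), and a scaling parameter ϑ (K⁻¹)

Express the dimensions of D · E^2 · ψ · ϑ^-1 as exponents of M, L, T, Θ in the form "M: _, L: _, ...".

Collect each base-dimension exponent across the product:
  M: (0) + 2·(1) + (-2) − (0) = 0
  L: (1) + 2·(2) + (-2) − (0) = 3
  T: (0) + 2·(-2) + (2) − (0) = -2
  Θ: (0) + 2·(0) + (2) − (-1) = 3
So the dimensions are [L³ T⁻² Θ³].

M: 0, L: 3, T: -2, Θ: 3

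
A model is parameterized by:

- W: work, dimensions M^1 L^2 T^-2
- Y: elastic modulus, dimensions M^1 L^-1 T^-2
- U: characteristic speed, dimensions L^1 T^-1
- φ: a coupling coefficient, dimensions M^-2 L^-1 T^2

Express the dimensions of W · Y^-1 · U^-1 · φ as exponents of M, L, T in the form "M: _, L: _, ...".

Collect each base-dimension exponent across the product:
  M: (1) − (1) − (0) + (-2) = -2
  L: (2) − (-1) − (1) + (-1) = 1
  T: (-2) − (-2) − (-1) + (2) = 3
So the dimensions are [M⁻² L T³].

M: -2, L: 1, T: 3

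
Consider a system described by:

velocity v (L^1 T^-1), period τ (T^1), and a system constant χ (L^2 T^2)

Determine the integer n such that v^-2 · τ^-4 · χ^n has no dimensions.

Balance the L exponent: (2)·n from χ, plus −2·(1) − 4·(0) = -2 from the rest, must sum to zero.
2n − 2 = 0, so n = 1.

1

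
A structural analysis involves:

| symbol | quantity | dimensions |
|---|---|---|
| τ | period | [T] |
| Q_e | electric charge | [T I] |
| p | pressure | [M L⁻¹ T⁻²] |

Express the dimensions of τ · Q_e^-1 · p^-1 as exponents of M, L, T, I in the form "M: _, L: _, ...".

Collect each base-dimension exponent across the product:
  M: (0) − (0) − (1) = -1
  L: (0) − (0) − (-1) = 1
  T: (1) − (1) − (-2) = 2
  I: (0) − (1) − (0) = -1
So the dimensions are [M⁻¹ L T² I⁻¹].

M: -1, L: 1, T: 2, I: -1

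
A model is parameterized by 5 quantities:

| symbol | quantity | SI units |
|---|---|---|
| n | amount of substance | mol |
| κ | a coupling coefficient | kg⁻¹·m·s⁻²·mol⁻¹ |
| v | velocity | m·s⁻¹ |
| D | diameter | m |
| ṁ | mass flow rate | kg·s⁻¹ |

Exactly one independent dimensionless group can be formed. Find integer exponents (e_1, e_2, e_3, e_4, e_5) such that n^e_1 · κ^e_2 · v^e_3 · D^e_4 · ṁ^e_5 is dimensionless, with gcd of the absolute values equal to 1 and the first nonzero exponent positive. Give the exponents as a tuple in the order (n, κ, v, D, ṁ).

(1, 1, -3, 2, 1)

M: e_1·(0) + e_2·(-1) + e_3·(0) + e_4·(0) + e_5·(1) = 0
L: e_1·(0) + e_2·(1) + e_3·(1) + e_4·(1) + e_5·(0) = 0
T: e_1·(0) + e_2·(-2) + e_3·(-1) + e_4·(0) + e_5·(-1) = 0
N: e_1·(1) + e_2·(-1) + e_3·(0) + e_4·(0) + e_5·(0) = 0
Solving this homogeneous linear system for the smallest-integer solution (first nonzero entry positive) gives (1, 1, -3, 2, 1).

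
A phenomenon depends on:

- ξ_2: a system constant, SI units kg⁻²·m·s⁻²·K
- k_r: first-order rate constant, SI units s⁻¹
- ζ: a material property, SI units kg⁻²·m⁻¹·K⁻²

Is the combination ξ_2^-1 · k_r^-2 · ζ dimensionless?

Sum the exponent of each base dimension across the product:
  M: −[ξ_2]_M − 2·[k_r]_M + [ζ]_M = −(-2) − 2·(0) + (-2) = 0
  L: −[ξ_2]_L − 2·[k_r]_L + [ζ]_L = −(1) − 2·(0) + (-1) = -2
  T: −[ξ_2]_T − 2·[k_r]_T + [ζ]_T = −(-2) − 2·(-1) + (0) = 4
  Θ: −[ξ_2]_Θ − 2·[k_r]_Θ + [ζ]_Θ = −(1) − 2·(0) + (-2) = -3
Net dimensions [L⁻² T⁴ Θ⁻³] ≠ [1] — not dimensionless.

no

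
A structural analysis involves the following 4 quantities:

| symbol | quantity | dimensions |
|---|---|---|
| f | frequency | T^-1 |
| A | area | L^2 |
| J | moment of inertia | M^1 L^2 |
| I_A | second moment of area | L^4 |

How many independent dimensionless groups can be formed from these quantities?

1

There are 4 variables and 3 base dimensions (M, L, T).
The dimension matrix has rank 3.
Independent dimensionless groups: 4 − 3 = 1.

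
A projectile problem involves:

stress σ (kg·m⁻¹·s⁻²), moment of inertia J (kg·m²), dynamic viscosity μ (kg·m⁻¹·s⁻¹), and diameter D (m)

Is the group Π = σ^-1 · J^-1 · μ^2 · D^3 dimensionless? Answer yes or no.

Sum the exponent of each base dimension across the product:
  M: −[σ]_M − [J]_M + 2·[μ]_M + 3·[D]_M = −(1) − (1) + 2·(1) + 3·(0) = 0
  L: −[σ]_L − [J]_L + 2·[μ]_L + 3·[D]_L = −(-1) − (2) + 2·(-1) + 3·(1) = 0
  T: −[σ]_T − [J]_T + 2·[μ]_T + 3·[D]_T = −(-2) − (0) + 2·(-1) + 3·(0) = 0
All base exponents vanish — dimensionless.

yes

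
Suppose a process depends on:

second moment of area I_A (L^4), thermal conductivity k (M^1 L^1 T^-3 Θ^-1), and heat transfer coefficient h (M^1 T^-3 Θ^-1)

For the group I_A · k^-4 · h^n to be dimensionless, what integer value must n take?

4

Balance the M exponent: (1)·n from h, plus (0) − 4·(1) = -4 from the rest, must sum to zero.
n − 4 = 0, so n = 4.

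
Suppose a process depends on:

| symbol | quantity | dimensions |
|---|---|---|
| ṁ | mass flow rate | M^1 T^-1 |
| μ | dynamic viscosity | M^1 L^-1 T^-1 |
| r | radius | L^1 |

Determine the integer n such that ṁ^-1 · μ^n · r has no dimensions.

Balance the M exponent: (1)·n from μ, plus −(1) + (0) = -1 from the rest, must sum to zero.
n − 1 = 0, so n = 1.

1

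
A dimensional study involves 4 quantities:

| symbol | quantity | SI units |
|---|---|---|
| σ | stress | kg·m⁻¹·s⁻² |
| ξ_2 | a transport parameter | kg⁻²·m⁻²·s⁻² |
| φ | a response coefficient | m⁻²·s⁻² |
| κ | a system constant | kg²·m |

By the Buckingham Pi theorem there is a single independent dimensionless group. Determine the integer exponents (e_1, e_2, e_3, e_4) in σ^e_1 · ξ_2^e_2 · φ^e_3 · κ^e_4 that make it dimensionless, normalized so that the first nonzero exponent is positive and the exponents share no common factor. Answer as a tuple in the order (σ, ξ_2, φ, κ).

M: e_1·(1) + e_2·(-2) + e_3·(0) + e_4·(2) = 0
L: e_1·(-1) + e_2·(-2) + e_3·(-2) + e_4·(1) = 0
T: e_1·(-2) + e_2·(-2) + e_3·(-2) + e_4·(0) = 0
Solving this homogeneous linear system for the smallest-integer solution (first nonzero entry positive) gives (2, -1, -1, -2).

(2, -1, -1, -2)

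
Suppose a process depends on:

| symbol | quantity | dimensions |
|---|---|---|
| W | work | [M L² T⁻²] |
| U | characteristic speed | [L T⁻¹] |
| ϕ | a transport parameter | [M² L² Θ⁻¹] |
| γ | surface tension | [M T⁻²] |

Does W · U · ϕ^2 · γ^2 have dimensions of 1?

no

Sum the exponent of each base dimension across the product:
  M: [W]_M + [U]_M + 2·[ϕ]_M + 2·[γ]_M = (1) + (0) + 2·(2) + 2·(1) = 7
  L: [W]_L + [U]_L + 2·[ϕ]_L + 2·[γ]_L = (2) + (1) + 2·(2) + 2·(0) = 7
  T: [W]_T + [U]_T + 2·[ϕ]_T + 2·[γ]_T = (-2) + (-1) + 2·(0) + 2·(-2) = -7
  Θ: [W]_Θ + [U]_Θ + 2·[ϕ]_Θ + 2·[γ]_Θ = (0) + (0) + 2·(-1) + 2·(0) = -2
Net dimensions [M⁷ L⁷ T⁻⁷ Θ⁻²] ≠ [1] — not dimensionless.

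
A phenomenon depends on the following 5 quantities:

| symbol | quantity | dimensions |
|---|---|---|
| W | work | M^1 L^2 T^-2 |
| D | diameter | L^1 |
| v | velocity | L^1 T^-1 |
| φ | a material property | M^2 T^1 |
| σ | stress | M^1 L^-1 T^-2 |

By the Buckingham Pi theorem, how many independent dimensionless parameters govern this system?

2

There are 5 variables and 3 base dimensions (M, L, T).
The dimension matrix has rank 3.
Independent dimensionless groups: 5 − 3 = 2.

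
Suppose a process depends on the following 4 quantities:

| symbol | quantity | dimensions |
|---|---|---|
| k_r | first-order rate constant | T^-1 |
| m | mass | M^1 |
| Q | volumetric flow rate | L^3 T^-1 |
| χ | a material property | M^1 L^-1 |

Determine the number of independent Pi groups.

There are 4 variables and 3 base dimensions (M, L, T).
The dimension matrix has rank 3.
Independent dimensionless groups: 4 − 3 = 1.

1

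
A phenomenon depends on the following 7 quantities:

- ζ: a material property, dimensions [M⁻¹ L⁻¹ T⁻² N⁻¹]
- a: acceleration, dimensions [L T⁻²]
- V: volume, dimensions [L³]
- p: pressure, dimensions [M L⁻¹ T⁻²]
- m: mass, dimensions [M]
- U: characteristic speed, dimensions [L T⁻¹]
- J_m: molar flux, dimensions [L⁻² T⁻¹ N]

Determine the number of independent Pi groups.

3

There are 7 variables and 4 base dimensions (M, L, T, N).
The dimension matrix has rank 4.
Independent dimensionless groups: 7 − 4 = 3.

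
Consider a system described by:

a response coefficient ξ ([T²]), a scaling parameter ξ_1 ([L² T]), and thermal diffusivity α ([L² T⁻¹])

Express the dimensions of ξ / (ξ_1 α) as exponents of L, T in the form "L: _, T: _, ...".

Collect each base-dimension exponent across the product:
  L: (0) − (2) − (2) = -4
  T: (2) − (1) − (-1) = 2
So the dimensions are [L⁻⁴ T²].

L: -4, T: 2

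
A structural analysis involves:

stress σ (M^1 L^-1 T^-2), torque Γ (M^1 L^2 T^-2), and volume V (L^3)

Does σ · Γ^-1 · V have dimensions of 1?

Sum the exponent of each base dimension across the product:
  M: [σ]_M − [Γ]_M + [V]_M = (1) − (1) + (0) = 0
  L: [σ]_L − [Γ]_L + [V]_L = (-1) − (2) + (3) = 0
  T: [σ]_T − [Γ]_T + [V]_T = (-2) − (-2) + (0) = 0
  Θ: [σ]_Θ − [Γ]_Θ + [V]_Θ = (0) − (0) + (0) = 0
All base exponents vanish — dimensionless.

yes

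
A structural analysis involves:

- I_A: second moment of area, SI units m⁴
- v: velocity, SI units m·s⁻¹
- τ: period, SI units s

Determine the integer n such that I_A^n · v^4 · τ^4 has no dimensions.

Balance the L exponent: (4)·n from I_A, plus 4·(1) + 4·(0) = 4 from the rest, must sum to zero.
4n + 4 = 0, so n = -1.

-1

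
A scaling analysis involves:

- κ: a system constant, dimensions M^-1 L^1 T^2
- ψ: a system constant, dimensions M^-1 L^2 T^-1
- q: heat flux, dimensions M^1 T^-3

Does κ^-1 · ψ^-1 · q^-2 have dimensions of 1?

Sum the exponent of each base dimension across the product:
  M: −[κ]_M − [ψ]_M − 2·[q]_M = −(-1) − (-1) − 2·(1) = 0
  L: −[κ]_L − [ψ]_L − 2·[q]_L = −(1) − (2) − 2·(0) = -3
  T: −[κ]_T − [ψ]_T − 2·[q]_T = −(2) − (-1) − 2·(-3) = 5
Net dimensions [L⁻³ T⁵] ≠ [1] — not dimensionless.

no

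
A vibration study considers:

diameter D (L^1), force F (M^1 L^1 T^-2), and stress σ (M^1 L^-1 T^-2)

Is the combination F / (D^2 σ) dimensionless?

Sum the exponent of each base dimension across the product:
  M: −2·[D]_M + [F]_M − [σ]_M = −2·(0) + (1) − (1) = 0
  L: −2·[D]_L + [F]_L − [σ]_L = −2·(1) + (1) − (-1) = 0
  T: −2·[D]_T + [F]_T − [σ]_T = −2·(0) + (-2) − (-2) = 0
All base exponents vanish — dimensionless.

yes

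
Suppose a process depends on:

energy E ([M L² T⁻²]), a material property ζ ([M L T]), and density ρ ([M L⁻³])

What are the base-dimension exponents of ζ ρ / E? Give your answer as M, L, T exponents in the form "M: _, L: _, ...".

M: 1, L: -4, T: 3

Collect each base-dimension exponent across the product:
  M: −(1) + (1) + (1) = 1
  L: −(2) + (1) + (-3) = -4
  T: −(-2) + (1) + (0) = 3
So the dimensions are [M L⁻⁴ T³].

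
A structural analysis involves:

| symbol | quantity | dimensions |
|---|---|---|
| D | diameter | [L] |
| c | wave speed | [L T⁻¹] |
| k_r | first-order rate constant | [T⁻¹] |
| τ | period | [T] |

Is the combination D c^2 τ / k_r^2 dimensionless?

Sum the exponent of each base dimension across the product:
  L: [D]_L + 2·[c]_L − 2·[k_r]_L + [τ]_L = (1) + 2·(1) − 2·(0) + (0) = 3
  T: [D]_T + 2·[c]_T − 2·[k_r]_T + [τ]_T = (0) + 2·(-1) − 2·(-1) + (1) = 1
Net dimensions [L³ T] ≠ [1] — not dimensionless.

no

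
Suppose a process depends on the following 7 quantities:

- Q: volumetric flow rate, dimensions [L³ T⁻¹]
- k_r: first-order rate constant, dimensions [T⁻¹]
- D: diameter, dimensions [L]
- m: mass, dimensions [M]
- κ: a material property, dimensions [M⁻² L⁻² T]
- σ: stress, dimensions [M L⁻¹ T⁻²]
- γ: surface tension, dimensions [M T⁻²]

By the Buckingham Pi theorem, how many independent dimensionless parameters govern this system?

There are 7 variables and 3 base dimensions (M, L, T).
The dimension matrix has rank 3.
Independent dimensionless groups: 7 − 3 = 4.

4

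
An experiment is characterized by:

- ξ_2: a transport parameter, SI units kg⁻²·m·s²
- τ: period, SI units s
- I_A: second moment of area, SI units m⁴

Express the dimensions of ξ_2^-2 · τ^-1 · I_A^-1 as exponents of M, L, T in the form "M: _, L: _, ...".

M: 4, L: -6, T: -5

Collect each base-dimension exponent across the product:
  M: −2·(-2) − (0) − (0) = 4
  L: −2·(1) − (0) − (4) = -6
  T: −2·(2) − (1) − (0) = -5
So the dimensions are [M⁴ L⁻⁶ T⁻⁵].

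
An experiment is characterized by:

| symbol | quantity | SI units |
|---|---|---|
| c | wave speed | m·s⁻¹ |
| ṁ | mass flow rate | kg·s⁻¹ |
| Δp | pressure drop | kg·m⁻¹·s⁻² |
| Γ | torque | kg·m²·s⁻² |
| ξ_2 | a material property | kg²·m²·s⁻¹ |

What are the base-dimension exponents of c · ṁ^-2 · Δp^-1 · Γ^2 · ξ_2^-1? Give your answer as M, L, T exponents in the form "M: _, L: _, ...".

Collect each base-dimension exponent across the product:
  M: (0) − 2·(1) − (1) + 2·(1) − (2) = -3
  L: (1) − 2·(0) − (-1) + 2·(2) − (2) = 4
  T: (-1) − 2·(-1) − (-2) + 2·(-2) − (-1) = 0
So the dimensions are [M⁻³ L⁴].

M: -3, L: 4, T: 0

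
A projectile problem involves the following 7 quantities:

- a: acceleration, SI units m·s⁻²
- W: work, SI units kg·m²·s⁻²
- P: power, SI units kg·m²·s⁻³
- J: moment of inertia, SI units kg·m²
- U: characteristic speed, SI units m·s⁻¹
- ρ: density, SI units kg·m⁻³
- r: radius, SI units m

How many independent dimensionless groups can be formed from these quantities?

There are 7 variables and 3 base dimensions (M, L, T).
The dimension matrix has rank 3.
Independent dimensionless groups: 7 − 3 = 4.

4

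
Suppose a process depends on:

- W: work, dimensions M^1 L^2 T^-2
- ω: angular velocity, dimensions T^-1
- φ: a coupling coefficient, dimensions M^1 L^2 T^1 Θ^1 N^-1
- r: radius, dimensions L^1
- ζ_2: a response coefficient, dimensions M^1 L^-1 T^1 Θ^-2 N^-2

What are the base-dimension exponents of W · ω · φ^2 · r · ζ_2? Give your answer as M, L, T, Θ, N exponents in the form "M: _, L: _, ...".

M: 4, L: 6, T: 0, Θ: 0, N: -4

Collect each base-dimension exponent across the product:
  M: (1) + (0) + 2·(1) + (0) + (1) = 4
  L: (2) + (0) + 2·(2) + (1) + (-1) = 6
  T: (-2) + (-1) + 2·(1) + (0) + (1) = 0
  Θ: (0) + (0) + 2·(1) + (0) + (-2) = 0
  N: (0) + (0) + 2·(-1) + (0) + (-2) = -4
So the dimensions are [M⁴ L⁶ N⁻⁴].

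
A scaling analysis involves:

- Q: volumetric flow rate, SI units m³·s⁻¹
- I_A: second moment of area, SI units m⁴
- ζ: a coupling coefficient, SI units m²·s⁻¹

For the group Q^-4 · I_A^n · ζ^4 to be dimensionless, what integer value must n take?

Balance the L exponent: (4)·n from I_A, plus −4·(3) + 4·(2) = -4 from the rest, must sum to zero.
4n − 4 = 0, so n = 1.

1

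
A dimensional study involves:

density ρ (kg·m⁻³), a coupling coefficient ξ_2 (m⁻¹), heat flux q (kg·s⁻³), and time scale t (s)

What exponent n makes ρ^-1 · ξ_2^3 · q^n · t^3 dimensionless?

1

Balance the M exponent: (1)·n from q, plus −(1) + 3·(0) + 3·(0) = -1 from the rest, must sum to zero.
n − 1 = 0, so n = 1.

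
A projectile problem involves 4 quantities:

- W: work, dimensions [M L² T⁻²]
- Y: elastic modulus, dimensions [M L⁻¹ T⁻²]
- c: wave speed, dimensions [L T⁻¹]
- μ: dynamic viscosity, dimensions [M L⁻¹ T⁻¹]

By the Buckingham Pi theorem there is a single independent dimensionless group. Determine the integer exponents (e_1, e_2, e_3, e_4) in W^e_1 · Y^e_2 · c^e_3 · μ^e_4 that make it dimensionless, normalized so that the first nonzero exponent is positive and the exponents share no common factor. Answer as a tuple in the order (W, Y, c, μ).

M: e_1·(1) + e_2·(1) + e_3·(0) + e_4·(1) = 0
L: e_1·(2) + e_2·(-1) + e_3·(1) + e_4·(-1) = 0
T: e_1·(-2) + e_2·(-2) + e_3·(-1) + e_4·(-1) = 0
Solving this homogeneous linear system for the smallest-integer solution (first nonzero entry positive) gives (1, 2, -3, -3).

(1, 2, -3, -3)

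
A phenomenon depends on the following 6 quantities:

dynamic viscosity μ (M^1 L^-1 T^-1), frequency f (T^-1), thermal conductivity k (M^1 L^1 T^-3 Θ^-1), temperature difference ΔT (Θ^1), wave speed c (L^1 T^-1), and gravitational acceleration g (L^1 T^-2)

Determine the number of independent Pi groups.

There are 6 variables and 4 base dimensions (M, L, T, Θ).
The dimension matrix has rank 4.
Independent dimensionless groups: 6 − 4 = 2.

2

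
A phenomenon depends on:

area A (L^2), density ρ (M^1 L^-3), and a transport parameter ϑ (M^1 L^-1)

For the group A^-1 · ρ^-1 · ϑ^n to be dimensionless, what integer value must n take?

Balance the M exponent: (1)·n from ϑ, plus −(0) − (1) = -1 from the rest, must sum to zero.
n − 1 = 0, so n = 1.

1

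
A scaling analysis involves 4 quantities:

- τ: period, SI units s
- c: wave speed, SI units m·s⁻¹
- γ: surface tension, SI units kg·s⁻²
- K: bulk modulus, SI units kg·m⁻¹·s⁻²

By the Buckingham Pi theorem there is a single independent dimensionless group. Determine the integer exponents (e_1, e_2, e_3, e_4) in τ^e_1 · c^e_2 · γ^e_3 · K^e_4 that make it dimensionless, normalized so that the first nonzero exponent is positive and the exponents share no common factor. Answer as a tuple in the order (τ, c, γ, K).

(1, 1, -1, 1)

M: e_1·(0) + e_2·(0) + e_3·(1) + e_4·(1) = 0
L: e_1·(0) + e_2·(1) + e_3·(0) + e_4·(-1) = 0
T: e_1·(1) + e_2·(-1) + e_3·(-2) + e_4·(-2) = 0
Solving this homogeneous linear system for the smallest-integer solution (first nonzero entry positive) gives (1, 1, -1, 1).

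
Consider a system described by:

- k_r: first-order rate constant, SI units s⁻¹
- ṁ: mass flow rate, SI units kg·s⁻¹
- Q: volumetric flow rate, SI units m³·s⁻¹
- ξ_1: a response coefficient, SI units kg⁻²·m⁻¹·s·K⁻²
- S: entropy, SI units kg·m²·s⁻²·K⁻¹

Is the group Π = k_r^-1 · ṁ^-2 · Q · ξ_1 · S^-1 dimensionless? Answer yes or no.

Sum the exponent of each base dimension across the product:
  M: −[k_r]_M − 2·[ṁ]_M + [Q]_M + [ξ_1]_M − [S]_M = −(0) − 2·(1) + (0) + (-2) − (1) = -5
  L: −[k_r]_L − 2·[ṁ]_L + [Q]_L + [ξ_1]_L − [S]_L = −(0) − 2·(0) + (3) + (-1) − (2) = 0
  T: −[k_r]_T − 2·[ṁ]_T + [Q]_T + [ξ_1]_T − [S]_T = −(-1) − 2·(-1) + (-1) + (1) − (-2) = 5
  Θ: −[k_r]_Θ − 2·[ṁ]_Θ + [Q]_Θ + [ξ_1]_Θ − [S]_Θ = −(0) − 2·(0) + (0) + (-2) − (-1) = -1
Net dimensions [M⁻⁵ T⁵ Θ⁻¹] ≠ [1] — not dimensionless.

no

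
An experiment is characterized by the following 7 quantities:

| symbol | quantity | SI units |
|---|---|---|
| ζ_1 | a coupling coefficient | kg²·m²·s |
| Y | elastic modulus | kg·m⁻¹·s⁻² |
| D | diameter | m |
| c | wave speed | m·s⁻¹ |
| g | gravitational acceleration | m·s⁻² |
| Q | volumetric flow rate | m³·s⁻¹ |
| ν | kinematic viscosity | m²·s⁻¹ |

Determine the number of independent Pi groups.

4

There are 7 variables and 3 base dimensions (M, L, T).
The dimension matrix has rank 3.
Independent dimensionless groups: 7 − 3 = 4.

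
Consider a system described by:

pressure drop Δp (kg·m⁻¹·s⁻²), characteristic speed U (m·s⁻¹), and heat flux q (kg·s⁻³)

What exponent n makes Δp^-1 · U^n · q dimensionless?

Balance the L exponent: (1)·n from U, plus −(-1) + (0) = 1 from the rest, must sum to zero.
n + 1 = 0, so n = -1.

-1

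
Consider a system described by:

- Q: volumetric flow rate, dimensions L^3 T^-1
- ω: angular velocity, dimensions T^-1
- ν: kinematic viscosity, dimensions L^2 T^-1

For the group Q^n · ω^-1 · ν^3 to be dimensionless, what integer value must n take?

Balance the L exponent: (3)·n from Q, plus −(0) + 3·(2) = 6 from the rest, must sum to zero.
3n + 6 = 0, so n = -2.

-2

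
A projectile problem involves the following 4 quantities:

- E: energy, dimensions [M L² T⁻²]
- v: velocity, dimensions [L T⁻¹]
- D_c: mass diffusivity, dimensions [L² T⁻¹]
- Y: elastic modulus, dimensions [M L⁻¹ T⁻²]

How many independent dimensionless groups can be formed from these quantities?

There are 4 variables and 3 base dimensions (M, L, T).
The dimension matrix has rank 3.
Independent dimensionless groups: 4 − 3 = 1.

1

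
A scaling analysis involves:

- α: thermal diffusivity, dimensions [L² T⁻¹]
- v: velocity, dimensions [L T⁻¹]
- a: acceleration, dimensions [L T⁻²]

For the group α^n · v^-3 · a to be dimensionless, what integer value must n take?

Balance the L exponent: (2)·n from α, plus −3·(1) + (1) = -2 from the rest, must sum to zero.
2n − 2 = 0, so n = 1.

1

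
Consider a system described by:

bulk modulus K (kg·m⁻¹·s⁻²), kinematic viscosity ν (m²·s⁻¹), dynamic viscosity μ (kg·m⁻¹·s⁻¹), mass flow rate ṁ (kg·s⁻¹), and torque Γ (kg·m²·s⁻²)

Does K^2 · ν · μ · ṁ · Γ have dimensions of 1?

Sum the exponent of each base dimension across the product:
  M: 2·[K]_M + [ν]_M + [μ]_M + [ṁ]_M + [Γ]_M = 2·(1) + (0) + (1) + (1) + (1) = 5
  L: 2·[K]_L + [ν]_L + [μ]_L + [ṁ]_L + [Γ]_L = 2·(-1) + (2) + (-1) + (0) + (2) = 1
  T: 2·[K]_T + [ν]_T + [μ]_T + [ṁ]_T + [Γ]_T = 2·(-2) + (-1) + (-1) + (-1) + (-2) = -9
Net dimensions [M⁵ L T⁻⁹] ≠ [1] — not dimensionless.

no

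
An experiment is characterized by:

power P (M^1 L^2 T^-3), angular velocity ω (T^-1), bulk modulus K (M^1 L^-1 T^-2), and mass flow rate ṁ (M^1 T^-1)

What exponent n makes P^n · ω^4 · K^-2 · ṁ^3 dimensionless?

-1

Balance the M exponent: (1)·n from P, plus 4·(0) − 2·(1) + 3·(1) = 1 from the rest, must sum to zero.
n + 1 = 0, so n = -1.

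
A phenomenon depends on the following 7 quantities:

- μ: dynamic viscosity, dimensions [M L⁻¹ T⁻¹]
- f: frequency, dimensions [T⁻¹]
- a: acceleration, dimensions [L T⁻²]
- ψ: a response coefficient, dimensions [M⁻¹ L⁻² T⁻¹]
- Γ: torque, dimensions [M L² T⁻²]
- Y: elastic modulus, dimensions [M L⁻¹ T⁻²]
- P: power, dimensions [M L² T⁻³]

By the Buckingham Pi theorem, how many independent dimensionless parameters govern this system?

There are 7 variables and 3 base dimensions (M, L, T).
The dimension matrix has rank 3.
Independent dimensionless groups: 7 − 3 = 4.

4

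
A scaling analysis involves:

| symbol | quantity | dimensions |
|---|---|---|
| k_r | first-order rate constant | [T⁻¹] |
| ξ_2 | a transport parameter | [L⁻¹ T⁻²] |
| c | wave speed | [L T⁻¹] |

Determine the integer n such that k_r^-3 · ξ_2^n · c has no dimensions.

Balance the L exponent: (-1)·n from ξ_2, plus −3·(0) + (1) = 1 from the rest, must sum to zero.
−n + 1 = 0, so n = 1.

1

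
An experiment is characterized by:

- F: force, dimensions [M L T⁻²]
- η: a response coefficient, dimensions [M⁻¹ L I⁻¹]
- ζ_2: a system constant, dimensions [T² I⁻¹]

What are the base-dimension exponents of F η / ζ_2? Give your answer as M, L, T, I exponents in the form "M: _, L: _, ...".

Collect each base-dimension exponent across the product:
  M: (1) + (-1) − (0) = 0
  L: (1) + (1) − (0) = 2
  T: (-2) + (0) − (2) = -4
  I: (0) + (-1) − (-1) = 0
So the dimensions are [L² T⁻⁴].

M: 0, L: 2, T: -4, I: 0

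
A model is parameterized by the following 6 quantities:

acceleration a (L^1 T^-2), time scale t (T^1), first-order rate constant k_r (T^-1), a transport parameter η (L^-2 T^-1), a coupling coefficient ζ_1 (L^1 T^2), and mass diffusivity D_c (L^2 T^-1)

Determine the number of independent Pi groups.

4

There are 6 variables and 2 base dimensions (L, T).
The dimension matrix has rank 2.
Independent dimensionless groups: 6 − 2 = 4.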